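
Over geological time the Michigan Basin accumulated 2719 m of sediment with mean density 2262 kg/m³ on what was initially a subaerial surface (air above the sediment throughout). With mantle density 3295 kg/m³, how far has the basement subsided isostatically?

Subaerial load: s = t ρ_sed / ρ_m = 2719 m × 2262/3295 = 1870 m.

1870 m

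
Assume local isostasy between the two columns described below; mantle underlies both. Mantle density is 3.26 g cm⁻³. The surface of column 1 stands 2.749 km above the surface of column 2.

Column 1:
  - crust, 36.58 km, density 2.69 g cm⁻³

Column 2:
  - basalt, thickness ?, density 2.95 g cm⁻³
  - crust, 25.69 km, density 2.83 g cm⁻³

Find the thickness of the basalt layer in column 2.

2.72 km

Take the compensation level at the base of the deeper column (depth z_c below the surface of column 1) and equate Σ ρ_i t_i down to z_c; mantle fills any gap and the z_c terms cancel.
Column 1: 36.58×2.69 + (z_c − 36.58)×3.26
Column 2: 2.749×0 + x×2.95 + 25.69×2.83 + (z_c − 2.749 − 25.69 − x)×3.26
The z_c×3.26 term appears on both sides and cancels. Collect the known terms of each column as K = Σ(ρt)_known − 3.26 × (depth of known layers): K_1 = 98.4002 − 3.26×36.58 = −20.8506; K_2 = 72.7027 − 3.26×(2.749 + 25.69) = −20.00844.
Balance: K_1 = K_2 − x×(3.26 − 2.95), so x = (K_2 − K_1)/(3.26 − 2.95) = 0.84216/0.31 = 2.72 km.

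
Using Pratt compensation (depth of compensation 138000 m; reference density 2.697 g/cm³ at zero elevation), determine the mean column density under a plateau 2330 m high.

Pratt balance: ρ_ref D = ρ (D + h).
ρ = ρ_ref D/(D + h) = 2.697 × 138000 m/(138000 m + 2330 m) = 2.65 g/cm³.

2.65 g/cm³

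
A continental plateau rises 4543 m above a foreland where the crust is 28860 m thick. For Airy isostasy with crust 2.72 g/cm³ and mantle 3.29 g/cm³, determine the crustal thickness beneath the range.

Root depth r = h ρ_c / (ρ_m − ρ_c) = 4543 m × 2.72 / 0.57 = 21680 m.
Total thickness = T + h + r = 28860 m + 4543 m + 21680 m = 55100 m.

55100 m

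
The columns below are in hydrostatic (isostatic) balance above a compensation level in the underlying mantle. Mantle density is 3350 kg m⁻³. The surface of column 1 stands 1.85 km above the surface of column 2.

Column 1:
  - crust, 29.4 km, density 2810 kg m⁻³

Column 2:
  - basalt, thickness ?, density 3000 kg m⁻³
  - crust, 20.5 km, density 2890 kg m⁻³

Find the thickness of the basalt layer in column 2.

Take the compensation level at the base of the deeper column (depth z_c below the surface of column 1) and equate Σ ρ_i t_i down to z_c; mantle fills any gap and the z_c terms cancel.
Column 1: 29.4×2810 + (z_c − 29.4)×3350
Column 2: 1.85×0 + x×3000 + 20.5×2890 + (z_c − 1.85 − 20.5 − x)×3350
The z_c×3350 term appears on both sides and cancels. Collect the known terms of each column as K = Σ(ρt)_known − 3350 × (depth of known layers): K_1 = 82614 − 3350×29.4 = −15876; K_2 = 59245 − 3350×(1.85 + 20.5) = −15627.5.
Balance: K_1 = K_2 − x×(3350 − 3000), so x = (K_2 − K_1)/(3350 − 3000) = 248.5/350 = 0.71 km.

0.71 km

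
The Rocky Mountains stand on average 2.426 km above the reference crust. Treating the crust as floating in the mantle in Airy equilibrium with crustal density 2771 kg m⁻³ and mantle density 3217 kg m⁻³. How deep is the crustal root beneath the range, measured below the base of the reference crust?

Balancing pressure at the compensation depth: the weight of the topography is balanced by the buoyancy of the root, ρ_c h = (ρ_m − ρ_c) r.
r = h · ρ_c / (ρ_m − ρ_c) = 2.426 km × 2771 / (3217 − 2771) = 15.1 km.

15.1 km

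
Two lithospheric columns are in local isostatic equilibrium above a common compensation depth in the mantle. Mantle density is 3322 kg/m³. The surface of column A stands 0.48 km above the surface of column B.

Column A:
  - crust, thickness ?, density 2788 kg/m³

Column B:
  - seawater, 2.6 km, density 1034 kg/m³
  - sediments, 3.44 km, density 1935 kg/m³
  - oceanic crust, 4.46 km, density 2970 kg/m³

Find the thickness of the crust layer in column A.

Take the compensation level at the base of the deeper column (depth z_c below the surface of column A) and equate Σ ρ_i t_i down to z_c; mantle fills any gap and the z_c terms cancel.
Column A: x×2788 + (z_c − 0 − x)×3322
Column B: 0.48×0 + 2.6×1034 + 3.44×1935 + 4.46×2970 + (z_c − 0.48 − 10.5)×3322
The z_c×3322 term appears on both sides and cancels. Collect the known terms of each column as K = Σ(ρt)_known − 3322 × (depth of known layers): K_A = 0 − 3322×0 = 0; K_B = 22591 − 3322×(0.48 + 10.5) = −13884.56.
Balance: K_A − x×(3322 − 2788) = K_B, so x = (K_A − K_B)/(3322 − 2788) = 13884.6/534 = 26 km.

26 km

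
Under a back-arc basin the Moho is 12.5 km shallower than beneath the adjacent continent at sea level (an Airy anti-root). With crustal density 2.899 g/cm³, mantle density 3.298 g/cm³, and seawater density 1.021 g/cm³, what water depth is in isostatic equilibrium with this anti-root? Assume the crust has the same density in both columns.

Replacing a thickness d of crust by seawater at the top must be balanced by replacing crust with mantle at the base: d (ρ_c − ρ_w) = a (ρ_m − ρ_c).
d = a (ρ_m − ρ_c)/(ρ_c − ρ_w) = 12.5 km × 0.399/1.878 = 2.66 km.

2.66 km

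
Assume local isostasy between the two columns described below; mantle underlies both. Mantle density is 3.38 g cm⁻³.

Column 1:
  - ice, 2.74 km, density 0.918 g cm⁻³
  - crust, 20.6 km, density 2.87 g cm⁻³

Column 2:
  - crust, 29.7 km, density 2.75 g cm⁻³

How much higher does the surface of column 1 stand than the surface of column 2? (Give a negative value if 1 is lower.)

−0.432 km

For any compensation level in the mantle, the mantle terms cancel and isostasy reduces to e = (Σt_1 − Σt_2) − (Σ(ρt)_1 − Σ(ρt)_2) / ρ_m.
Σt_1 = 23.34 km; Σt_2 = 29.7 km; Σ(ρt)_1 = 61.63732; Σ(ρt)_2 = 81.675 (in km·g cm⁻³).
e = (23.34 − 29.7) − (61.63732 − 81.675) / 3.38 = −0.432 km.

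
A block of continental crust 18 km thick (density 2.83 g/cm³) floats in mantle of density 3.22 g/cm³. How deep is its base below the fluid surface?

15.8 km

Draft d = t ρ_obj/ρ_fluid = 18 km × 2.83/3.22 = 15.8 km.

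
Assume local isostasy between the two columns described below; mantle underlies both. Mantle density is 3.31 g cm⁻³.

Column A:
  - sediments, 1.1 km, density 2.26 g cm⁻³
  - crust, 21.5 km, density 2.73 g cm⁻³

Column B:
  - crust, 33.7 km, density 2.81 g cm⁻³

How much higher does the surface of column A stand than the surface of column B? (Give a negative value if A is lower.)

For any compensation level in the mantle, the mantle terms cancel and isostasy reduces to e = (Σt_A − Σt_B) − (Σ(ρt)_A − Σ(ρt)_B) / ρ_m.
Σt_A = 22.6 km; Σt_B = 33.7 km; Σ(ρt)_A = 61.181; Σ(ρt)_B = 94.697 (in km·g cm⁻³).
e = (22.6 − 33.7) − (61.181 − 94.697) / 3.31 = −0.974 km.

−0.974 km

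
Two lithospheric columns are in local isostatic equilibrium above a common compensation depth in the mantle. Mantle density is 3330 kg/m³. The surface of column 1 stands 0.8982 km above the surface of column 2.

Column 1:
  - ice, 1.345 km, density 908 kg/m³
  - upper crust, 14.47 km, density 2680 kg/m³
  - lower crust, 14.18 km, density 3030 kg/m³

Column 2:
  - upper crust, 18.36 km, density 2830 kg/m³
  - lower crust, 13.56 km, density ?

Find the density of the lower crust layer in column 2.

Take the compensation level at the base of the deeper column (depth z_c below the surface of column 1) and equate Σ ρ_i t_i down to z_c; mantle fills any gap and the z_c terms cancel.
Column 1: 1.345×908 + 14.47×2680 + 14.18×3030 + (z_c − 29.995)×3330
Column 2: 0.8982×0 + 18.36×2830 + 13.56×ρ + (z_c − 0.8982 − 31.92)×3330
The z_c×3330 term appears on both sides and cancels. Collect the known terms of each column as K = Σ(ρt)_known − 3330 × (depth of known layers): K_1 = 82966.26 − 3330×29.995 = −16917.09; K_2 = 51958.8 − 3330×(0.8982 + 31.92) = −57325.806.
Balance: K_1 = K_2 + 13.56×ρ, so ρ = (K_1 − K_2)/13.56 = 40408.7/13.56 = 2980 kg/m³.

2980 kg/m³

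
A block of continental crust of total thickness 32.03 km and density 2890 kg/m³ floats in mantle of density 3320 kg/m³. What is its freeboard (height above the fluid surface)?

Floating equilibrium: submerged depth d = t ρ_obj/ρ_fluid = 32.03 km × 2890/3320 = 27.88 km.
Freeboard = t − d = 32.03 km − 27.88 km = 4.15 km.

4.15 km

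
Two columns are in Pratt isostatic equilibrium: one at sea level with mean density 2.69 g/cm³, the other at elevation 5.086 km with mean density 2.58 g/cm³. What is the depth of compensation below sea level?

119 km

ρ_ref D = ρ (D + h) → D (ρ_ref − ρ) = ρ h.
D = ρ h/(ρ_ref − ρ) = 2.58 × 5.086 km/(2.69 − 2.58) = 119 km.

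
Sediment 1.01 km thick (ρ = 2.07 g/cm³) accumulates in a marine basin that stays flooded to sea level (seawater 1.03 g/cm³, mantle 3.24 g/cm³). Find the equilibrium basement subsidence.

0.475 km

Submarine loading: the sediment displaces seawater, and the subsidence is in turn flooded, so s (ρ_m − ρ_w) = t (ρ_sed − ρ_w).
s = 1.01 km × (2.07 − 1.03) / (3.24 − 1.03) = 0.475 km.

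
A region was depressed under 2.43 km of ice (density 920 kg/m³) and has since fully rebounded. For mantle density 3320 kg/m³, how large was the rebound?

Removing the load lets mantle flow back in; uplift u satisfies ρ_ice t = ρ_m u.
u = t ρ_ice/ρ_m = 2.43 km × 920/3320 = 0.673 km.

0.673 km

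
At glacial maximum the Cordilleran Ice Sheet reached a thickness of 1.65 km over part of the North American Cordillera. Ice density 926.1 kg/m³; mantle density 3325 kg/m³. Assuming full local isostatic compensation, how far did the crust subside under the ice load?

Balancing pressure at the compensation depth: the ice load ρ_ice t is balanced by mantle displaced below, ρ_m s.
s = t ρ_ice / ρ_m = 1.65 km × 926.1/3325 = 0.46 km.

0.46 km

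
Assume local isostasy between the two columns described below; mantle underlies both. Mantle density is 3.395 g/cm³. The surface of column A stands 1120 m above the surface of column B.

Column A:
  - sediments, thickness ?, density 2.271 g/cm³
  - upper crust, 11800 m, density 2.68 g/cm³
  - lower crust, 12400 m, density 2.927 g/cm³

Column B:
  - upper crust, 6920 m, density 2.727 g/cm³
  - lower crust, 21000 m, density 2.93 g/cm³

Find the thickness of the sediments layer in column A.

Take the compensation level at the base of the deeper column (depth z_c below the surface of column A) and equate Σ ρ_i t_i down to z_c; mantle fills any gap and the z_c terms cancel.
Column A: x×2.271 + 11800×2.68 + 12400×2.927 + (z_c − 24200 − x)×3.395
Column B: 1120×0 + 6920×2.727 + 21000×2.93 + (z_c − 1120 − 27920)×3.395
The z_c×3.395 term appears on both sides and cancels. Collect the known terms of each column as K = Σ(ρt)_known − 3.395 × (depth of known layers): K_A = 67918.8 − 3.395×24200 = −14240.2; K_B = 80400.84 − 3.395×(1120 + 27920) = −18189.96.
Balance: K_A − x×(3.395 − 2.271) = K_B, so x = (K_A − K_B)/(3.395 − 2.271) = 3949.76/1.124 = 3510 m.

3510 m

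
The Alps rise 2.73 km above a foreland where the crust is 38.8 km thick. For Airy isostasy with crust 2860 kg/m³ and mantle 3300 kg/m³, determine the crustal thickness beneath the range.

59.3 km

Root depth r = h ρ_c / (ρ_m − ρ_c) = 2.73 km × 2860 / 440 = 17.75 km.
Total thickness = T + h + r = 38.8 km + 2.73 km + 17.75 km = 59.3 km.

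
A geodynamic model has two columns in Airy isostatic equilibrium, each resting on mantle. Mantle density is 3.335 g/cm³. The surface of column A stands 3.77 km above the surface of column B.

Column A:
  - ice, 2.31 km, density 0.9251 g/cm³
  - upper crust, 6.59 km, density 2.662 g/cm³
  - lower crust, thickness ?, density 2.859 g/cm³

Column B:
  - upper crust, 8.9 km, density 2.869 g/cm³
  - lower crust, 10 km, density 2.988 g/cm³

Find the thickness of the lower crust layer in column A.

21.4 km

Take the compensation level at the base of the deeper column (depth z_c below the surface of column A) and equate Σ ρ_i t_i down to z_c; mantle fills any gap and the z_c terms cancel.
Column A: 2.31×0.9251 + 6.59×2.662 + x×2.859 + (z_c − 8.9 − x)×3.335
Column B: 3.77×0 + 8.9×2.869 + 10×2.988 + (z_c − 3.77 − 18.9)×3.335
The z_c×3.335 term appears on both sides and cancels. Collect the known terms of each column as K = Σ(ρt)_known − 3.335 × (depth of known layers): K_A = 19.679561 − 3.335×8.9 = −10.001939; K_B = 55.4141 − 3.335×(3.77 + 18.9) = −20.19035.
Balance: K_A − x×(3.335 − 2.859) = K_B, so x = (K_A − K_B)/(3.335 − 2.859) = 10.1884/0.476 = 21.4 km.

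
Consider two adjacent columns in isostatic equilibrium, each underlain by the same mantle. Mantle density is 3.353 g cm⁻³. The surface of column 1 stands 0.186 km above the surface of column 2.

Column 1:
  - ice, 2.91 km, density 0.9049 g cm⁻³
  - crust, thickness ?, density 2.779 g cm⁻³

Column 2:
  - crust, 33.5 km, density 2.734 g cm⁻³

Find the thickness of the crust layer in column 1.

Take the compensation level at the base of the deeper column (depth z_c below the surface of column 1) and equate Σ ρ_i t_i down to z_c; mantle fills any gap and the z_c terms cancel.
Column 1: 2.91×0.9049 + x×2.779 + (z_c − 2.91 − x)×3.353
Column 2: 0.186×0 + 33.5×2.734 + (z_c − 0.186 − 33.5)×3.353
The z_c×3.353 term appears on both sides and cancels. Collect the known terms of each column as K = Σ(ρt)_known − 3.353 × (depth of known layers): K_1 = 2.633259 − 3.353×2.91 = −7.123971; K_2 = 91.589 − 3.353×(0.186 + 33.5) = −21.360158.
Balance: K_1 − x×(3.353 − 2.779) = K_2, so x = (K_1 − K_2)/(3.353 − 2.779) = 14.2362/0.574 = 24.8 km.

24.8 km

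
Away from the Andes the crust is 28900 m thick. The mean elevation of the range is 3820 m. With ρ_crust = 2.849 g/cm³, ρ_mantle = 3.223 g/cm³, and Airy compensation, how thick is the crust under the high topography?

61800 m

Root depth r = h ρ_c / (ρ_m − ρ_c) = 3820 m × 2.849 / 0.374 = 29100 m.
Total thickness = T + h + r = 28900 m + 3820 m + 29100 m = 61800 m.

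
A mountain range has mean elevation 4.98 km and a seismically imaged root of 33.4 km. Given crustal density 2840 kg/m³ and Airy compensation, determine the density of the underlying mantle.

Airy balance: ρ_c h = (ρ_m − ρ_c) r → ρ_m = ρ_c (1 + h/r).
ρ_m = 2840 × (1 + 4.98 km/33.4 km) = 3260 kg/m³.

3260 kg/m³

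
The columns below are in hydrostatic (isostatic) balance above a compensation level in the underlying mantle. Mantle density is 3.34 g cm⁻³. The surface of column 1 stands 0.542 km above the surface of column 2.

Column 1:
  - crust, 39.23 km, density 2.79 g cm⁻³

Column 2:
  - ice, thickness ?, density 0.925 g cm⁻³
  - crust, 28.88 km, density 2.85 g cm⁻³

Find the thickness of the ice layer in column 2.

2.33 km

Take the compensation level at the base of the deeper column (depth z_c below the surface of column 1) and equate Σ ρ_i t_i down to z_c; mantle fills any gap and the z_c terms cancel.
Column 1: 39.23×2.79 + (z_c − 39.23)×3.34
Column 2: 0.542×0 + x×0.925 + 28.88×2.85 + (z_c − 0.542 − 28.88 − x)×3.34
The z_c×3.34 term appears on both sides and cancels. Collect the known terms of each column as K = Σ(ρt)_known − 3.34 × (depth of known layers): K_1 = 109.4517 − 3.34×39.23 = −21.5765; K_2 = 82.308 − 3.34×(0.542 + 28.88) = −15.96148.
Balance: K_1 = K_2 − x×(3.34 − 0.925), so x = (K_2 − K_1)/(3.34 − 0.925) = 5.61502/2.415 = 2.33 km.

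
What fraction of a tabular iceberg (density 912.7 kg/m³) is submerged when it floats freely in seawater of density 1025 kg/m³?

89%

Submerged fraction = ρ_obj/ρ_fluid = 912.7/1025 = 89%.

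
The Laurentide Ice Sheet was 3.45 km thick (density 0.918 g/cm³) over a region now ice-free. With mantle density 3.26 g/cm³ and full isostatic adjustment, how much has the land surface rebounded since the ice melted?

Removing the load lets mantle flow back in; uplift u satisfies ρ_ice t = ρ_m u.
u = t ρ_ice/ρ_m = 3.45 km × 0.918/3.26 = 0.972 km.

0.972 km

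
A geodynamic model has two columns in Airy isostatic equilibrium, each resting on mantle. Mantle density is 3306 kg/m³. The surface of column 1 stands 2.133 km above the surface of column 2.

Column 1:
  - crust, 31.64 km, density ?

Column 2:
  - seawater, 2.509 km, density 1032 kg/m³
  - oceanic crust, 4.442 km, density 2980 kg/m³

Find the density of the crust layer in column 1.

2860 kg/m³

Take the compensation level at the base of the deeper column (depth z_c below the surface of column 1) and equate Σ ρ_i t_i down to z_c; mantle fills any gap and the z_c terms cancel.
Column 1: 31.64×ρ + (z_c − 31.64)×3306
Column 2: 2.133×0 + 2.509×1032 + 4.442×2980 + (z_c − 2.133 − 6.951)×3306
The z_c×3306 term appears on both sides and cancels. Collect the known terms of each column as K = Σ(ρt)_known − 3306 × (depth of known layers): K_1 = 0 − 3306×31.64 = −104601.84; K_2 = 15826.448 − 3306×(2.133 + 6.951) = −14205.256.
Balance: K_1 + 31.64×ρ = K_2, so ρ = (K_2 − K_1)/31.64 = 90396.6/31.64 = 2860 kg/m³.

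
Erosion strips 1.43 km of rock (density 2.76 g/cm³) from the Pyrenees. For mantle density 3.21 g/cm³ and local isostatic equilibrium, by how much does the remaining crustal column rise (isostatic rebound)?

1.23 km

Unloading: uplift u = e ρ_c/ρ_m = 1.43 km × 2.76/3.21 = 1.23 km.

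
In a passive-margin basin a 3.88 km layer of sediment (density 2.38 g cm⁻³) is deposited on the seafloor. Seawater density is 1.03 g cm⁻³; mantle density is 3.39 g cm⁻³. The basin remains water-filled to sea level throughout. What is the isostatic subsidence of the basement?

2.22 km

Submarine loading: the sediment displaces seawater, and the subsidence is in turn flooded, so s (ρ_m − ρ_w) = t (ρ_sed − ρ_w).
s = 3.88 km × (2.38 − 1.03) / (3.39 − 1.03) = 2.22 km.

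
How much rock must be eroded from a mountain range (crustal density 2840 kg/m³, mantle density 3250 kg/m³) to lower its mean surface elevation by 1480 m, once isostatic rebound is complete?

11700 m

Net drop Δ = e − u = e − e ρ_c/ρ_m = e (ρ_m − ρ_c)/ρ_m.
e = Δ ρ_m/(ρ_m − ρ_c) = 1480 m × 3250/410 = 11700 m.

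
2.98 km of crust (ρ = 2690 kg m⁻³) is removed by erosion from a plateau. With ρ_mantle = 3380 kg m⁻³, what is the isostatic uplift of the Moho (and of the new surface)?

2.37 km

Unloading: uplift u = e ρ_c/ρ_m = 2.98 km × 2690/3380 = 2.37 km.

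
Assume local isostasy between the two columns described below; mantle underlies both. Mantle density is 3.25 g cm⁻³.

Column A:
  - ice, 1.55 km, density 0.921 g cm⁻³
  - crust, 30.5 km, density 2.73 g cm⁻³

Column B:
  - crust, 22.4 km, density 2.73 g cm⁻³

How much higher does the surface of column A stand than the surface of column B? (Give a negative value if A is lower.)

2.41 km

For any compensation level in the mantle, the mantle terms cancel and isostasy reduces to e = (Σt_A − Σt_B) − (Σ(ρt)_A − Σ(ρt)_B) / ρ_m.
Σt_A = 32.05 km; Σt_B = 22.4 km; Σ(ρt)_A = 84.69255; Σ(ρt)_B = 61.152 (in km·g cm⁻³).
e = (32.05 − 22.4) − (84.69255 − 61.152) / 3.25 = 2.41 km.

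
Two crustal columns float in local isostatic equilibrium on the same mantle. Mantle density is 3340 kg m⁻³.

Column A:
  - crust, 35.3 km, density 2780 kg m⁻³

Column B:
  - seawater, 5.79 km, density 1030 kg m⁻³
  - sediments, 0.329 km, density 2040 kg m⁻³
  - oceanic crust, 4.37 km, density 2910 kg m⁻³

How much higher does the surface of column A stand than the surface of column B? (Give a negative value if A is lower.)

1.22 km

For any compensation level in the mantle, the mantle terms cancel and isostasy reduces to e = (Σt_A − Σt_B) − (Σ(ρt)_A − Σ(ρt)_B) / ρ_m.
Σt_A = 35.3 km; Σt_B = 10.489 km; Σ(ρt)_A = 98134; Σ(ρt)_B = 19351.56 (in km·kg m⁻³).
e = (35.3 − 10.489) − (98134 − 19351.56) / 3340 = 1.22 km.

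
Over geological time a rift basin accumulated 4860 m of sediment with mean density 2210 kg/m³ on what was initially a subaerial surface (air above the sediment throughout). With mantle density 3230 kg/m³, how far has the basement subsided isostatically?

Subaerial load: s = t ρ_sed / ρ_m = 4860 m × 2210/3230 = 3330 m.

3330 m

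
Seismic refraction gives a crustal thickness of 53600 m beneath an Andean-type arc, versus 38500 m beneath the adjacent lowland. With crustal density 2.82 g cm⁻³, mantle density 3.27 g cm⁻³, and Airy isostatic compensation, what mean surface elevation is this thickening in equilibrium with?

Excess crust Δ = 53600 m − 38500 m = 15100 m, split between elevation h and root r with h + r = Δ.
Airy balance ρ_c h = (ρ_m − ρ_c) r gives r = h ρ_c/(ρ_m − ρ_c), so h (1 + ρ_c/(ρ_m − ρ_c)) = Δ, i.e. h = Δ (ρ_m − ρ_c)/ρ_m.
h = 15100 m × 0.45/3.27 = 2080 m.

2080 m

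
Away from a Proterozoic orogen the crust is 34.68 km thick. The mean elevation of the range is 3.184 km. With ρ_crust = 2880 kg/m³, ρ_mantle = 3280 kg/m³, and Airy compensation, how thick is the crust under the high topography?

60.8 km

Root depth r = h ρ_c / (ρ_m − ρ_c) = 3.184 km × 2880 / 400 = 22.92 km.
Total thickness = T + h + r = 34.68 km + 3.184 km + 22.92 km = 60.8 km.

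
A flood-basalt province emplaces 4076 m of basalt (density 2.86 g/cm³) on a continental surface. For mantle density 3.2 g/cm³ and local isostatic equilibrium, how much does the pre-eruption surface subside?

Subaerial loading: s = t ρ_load / ρ_m.
s = 4076 m × 2.86/3.2 = 3640 m.

3640 m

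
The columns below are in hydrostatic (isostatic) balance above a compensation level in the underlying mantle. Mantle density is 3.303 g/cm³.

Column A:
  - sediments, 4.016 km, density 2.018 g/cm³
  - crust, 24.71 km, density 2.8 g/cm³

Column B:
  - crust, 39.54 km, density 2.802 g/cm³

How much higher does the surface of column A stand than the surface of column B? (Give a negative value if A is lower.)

For any compensation level in the mantle, the mantle terms cancel and isostasy reduces to e = (Σt_A − Σt_B) − (Σ(ρt)_A − Σ(ρt)_B) / ρ_m.
Σt_A = 28.726 km; Σt_B = 39.54 km; Σ(ρt)_A = 77.292288; Σ(ρt)_B = 110.79108 (in km·g/cm³).
e = (28.726 − 39.54) − (77.292288 − 110.79108) / 3.303 = −0.672 km.

−0.672 km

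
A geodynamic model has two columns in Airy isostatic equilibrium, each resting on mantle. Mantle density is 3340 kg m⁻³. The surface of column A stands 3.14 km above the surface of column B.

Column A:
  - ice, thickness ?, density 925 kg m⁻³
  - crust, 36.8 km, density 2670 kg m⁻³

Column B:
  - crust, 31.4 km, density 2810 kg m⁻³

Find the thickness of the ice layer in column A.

Take the compensation level at the base of the deeper column (depth z_c below the surface of column A) and equate Σ ρ_i t_i down to z_c; mantle fills any gap and the z_c terms cancel.
Column A: x×925 + 36.8×2670 + (z_c − 36.8 − x)×3340
Column B: 3.14×0 + 31.4×2810 + (z_c − 3.14 − 31.4)×3340
The z_c×3340 term appears on both sides and cancels. Collect the known terms of each column as K = Σ(ρt)_known − 3340 × (depth of known layers): K_A = 98256 − 3340×36.8 = −24656; K_B = 88234 − 3340×(3.14 + 31.4) = −27129.6.
Balance: K_A − x×(3340 − 925) = K_B, so x = (K_A − K_B)/(3340 − 925) = 2473.6/2415 = 1.02 km.

1.02 km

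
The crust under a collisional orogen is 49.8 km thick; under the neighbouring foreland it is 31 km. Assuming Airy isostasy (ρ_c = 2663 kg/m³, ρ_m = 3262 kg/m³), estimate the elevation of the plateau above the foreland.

3.45 km

Excess crust Δ = 49.8 km − 31 km = 18.8 km, split between elevation h and root r with h + r = Δ.
Airy balance ρ_c h = (ρ_m − ρ_c) r gives r = h ρ_c/(ρ_m − ρ_c), so h (1 + ρ_c/(ρ_m − ρ_c)) = Δ, i.e. h = Δ (ρ_m − ρ_c)/ρ_m.
h = 18.8 km × 599/3262 = 3.45 km.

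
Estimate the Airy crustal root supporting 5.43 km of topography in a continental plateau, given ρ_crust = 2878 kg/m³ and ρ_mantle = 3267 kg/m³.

40.2 km

Balancing pressure at the compensation depth: the weight of the topography is balanced by the buoyancy of the root, ρ_c h = (ρ_m − ρ_c) r.
r = h · ρ_c / (ρ_m − ρ_c) = 5.43 km × 2878 / (3267 − 2878) = 40.2 km.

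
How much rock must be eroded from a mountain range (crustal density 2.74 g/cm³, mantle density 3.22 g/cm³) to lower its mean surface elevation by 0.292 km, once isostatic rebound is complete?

Net drop Δ = e − u = e − e ρ_c/ρ_m = e (ρ_m − ρ_c)/ρ_m.
e = Δ ρ_m/(ρ_m − ρ_c) = 0.292 km × 3.22/0.48 = 1.96 km.

1.96 km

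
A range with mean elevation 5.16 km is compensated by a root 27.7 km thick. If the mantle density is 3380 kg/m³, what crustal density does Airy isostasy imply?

2850 kg/m³

ρ_c h = (ρ_m − ρ_c) r → ρ_c (h + r) = ρ_m r → ρ_c = ρ_m r / (h + r).
ρ_c = 3380 × 27.7 km / (5.16 km + 27.7 km) = 2850 kg/m³.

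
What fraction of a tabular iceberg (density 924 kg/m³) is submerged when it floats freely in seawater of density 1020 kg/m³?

Submerged fraction = ρ_obj/ρ_fluid = 924/1020 = 0.906.

0.906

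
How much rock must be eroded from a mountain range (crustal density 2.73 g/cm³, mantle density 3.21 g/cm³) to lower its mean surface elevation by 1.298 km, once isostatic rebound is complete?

Net drop Δ = e − u = e − e ρ_c/ρ_m = e (ρ_m − ρ_c)/ρ_m.
e = Δ ρ_m/(ρ_m − ρ_c) = 1.298 km × 3.21/0.48 = 8.68 km.

8.68 km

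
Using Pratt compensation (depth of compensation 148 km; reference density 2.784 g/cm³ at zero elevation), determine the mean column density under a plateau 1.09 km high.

2.76 g/cm³

Pratt balance: ρ_ref D = ρ (D + h).
ρ = ρ_ref D/(D + h) = 2.784 × 148 km/(148 km + 1.09 km) = 2.76 g/cm³.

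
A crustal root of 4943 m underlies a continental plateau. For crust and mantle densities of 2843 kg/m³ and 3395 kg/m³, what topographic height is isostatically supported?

Equating mass per unit area of the two columns: ρ_c h = (ρ_m − ρ_c) r.
h = r (ρ_m − ρ_c) / ρ_c = 4943 m × (3395 − 2843) / 2843 = 960 m.

960 m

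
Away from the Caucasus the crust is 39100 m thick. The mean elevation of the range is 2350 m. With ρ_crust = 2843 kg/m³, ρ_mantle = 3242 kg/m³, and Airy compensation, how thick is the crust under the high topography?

Root depth r = h ρ_c / (ρ_m − ρ_c) = 2350 m × 2843 / 399 = 16740 m.
Total thickness = T + h + r = 39100 m + 2350 m + 16740 m = 58200 m.

58200 m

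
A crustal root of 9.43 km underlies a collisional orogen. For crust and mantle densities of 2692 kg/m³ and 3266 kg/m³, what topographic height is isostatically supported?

In Airy isostatic equilibrium: ρ_c h = (ρ_m − ρ_c) r.
h = r (ρ_m − ρ_c) / ρ_c = 9.43 km × (3266 − 2692) / 2692 = 2.01 km.

2.01 km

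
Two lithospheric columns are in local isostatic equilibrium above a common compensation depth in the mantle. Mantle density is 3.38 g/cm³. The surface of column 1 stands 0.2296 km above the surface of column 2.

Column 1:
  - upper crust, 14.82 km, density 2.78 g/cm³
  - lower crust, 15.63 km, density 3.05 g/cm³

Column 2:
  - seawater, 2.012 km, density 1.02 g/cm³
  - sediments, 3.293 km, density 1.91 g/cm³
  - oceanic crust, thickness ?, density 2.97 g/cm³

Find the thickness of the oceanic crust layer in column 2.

8.99 km

Take the compensation level at the base of the deeper column (depth z_c below the surface of column 1) and equate Σ ρ_i t_i down to z_c; mantle fills any gap and the z_c terms cancel.
Column 1: 14.82×2.78 + 15.63×3.05 + (z_c − 30.45)×3.38
Column 2: 0.2296×0 + 2.012×1.02 + 3.293×1.91 + x×2.97 + (z_c − 0.2296 − 5.305 − x)×3.38
The z_c×3.38 term appears on both sides and cancels. Collect the known terms of each column as K = Σ(ρt)_known − 3.38 × (depth of known layers): K_1 = 88.8711 − 3.38×30.45 = −14.0499; K_2 = 8.34187 − 3.38×(0.2296 + 5.305) = −10.365078.
Balance: K_1 = K_2 − x×(3.38 − 2.97), so x = (K_2 − K_1)/(3.38 − 2.97) = 3.68482/0.41 = 8.99 km.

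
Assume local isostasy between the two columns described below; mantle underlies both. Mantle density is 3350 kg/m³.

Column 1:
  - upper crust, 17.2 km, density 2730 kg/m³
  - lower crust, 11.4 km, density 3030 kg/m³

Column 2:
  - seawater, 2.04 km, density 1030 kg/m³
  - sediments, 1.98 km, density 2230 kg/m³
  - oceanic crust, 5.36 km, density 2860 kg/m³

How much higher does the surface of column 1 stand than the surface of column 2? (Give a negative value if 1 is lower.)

1.41 km

For any compensation level in the mantle, the mantle terms cancel and isostasy reduces to e = (Σt_1 − Σt_2) − (Σ(ρt)_1 − Σ(ρt)_2) / ρ_m.
Σt_1 = 28.6 km; Σt_2 = 9.38 km; Σ(ρt)_1 = 81498; Σ(ρt)_2 = 21846.2 (in km·kg/m³).
e = (28.6 − 9.38) − (81498 − 21846.2) / 3350 = 1.41 km.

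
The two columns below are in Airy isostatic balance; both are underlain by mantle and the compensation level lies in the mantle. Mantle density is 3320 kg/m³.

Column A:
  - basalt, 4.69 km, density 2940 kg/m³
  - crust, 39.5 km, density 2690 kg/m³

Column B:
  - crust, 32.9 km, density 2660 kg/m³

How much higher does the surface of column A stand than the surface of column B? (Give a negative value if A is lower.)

1.49 km

For any compensation level in the mantle, the mantle terms cancel and isostasy reduces to e = (Σt_A − Σt_B) − (Σ(ρt)_A − Σ(ρt)_B) / ρ_m.
Σt_A = 44.19 km; Σt_B = 32.9 km; Σ(ρt)_A = 120043.6; Σ(ρt)_B = 87514 (in km·kg/m³).
e = (44.19 − 32.9) − (120043.6 − 87514) / 3320 = 1.49 km.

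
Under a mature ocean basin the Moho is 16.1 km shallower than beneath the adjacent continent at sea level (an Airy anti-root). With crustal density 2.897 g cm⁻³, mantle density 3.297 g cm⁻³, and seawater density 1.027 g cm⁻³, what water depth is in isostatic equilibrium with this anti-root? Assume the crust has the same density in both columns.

3.44 km

Replacing a thickness d of crust by seawater at the top must be balanced by replacing crust with mantle at the base: d (ρ_c − ρ_w) = a (ρ_m − ρ_c).
d = a (ρ_m − ρ_c)/(ρ_c − ρ_w) = 16.1 km × 0.4/1.87 = 3.44 km.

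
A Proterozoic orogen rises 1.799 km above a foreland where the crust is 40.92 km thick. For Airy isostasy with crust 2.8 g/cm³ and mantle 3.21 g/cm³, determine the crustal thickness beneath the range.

55 km

Root depth r = h ρ_c / (ρ_m − ρ_c) = 1.799 km × 2.8 / 0.41 = 12.29 km.
Total thickness = T + h + r = 40.92 km + 1.799 km + 12.29 km = 55 km.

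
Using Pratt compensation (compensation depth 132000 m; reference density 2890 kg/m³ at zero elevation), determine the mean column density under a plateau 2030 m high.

Pratt balance: ρ_ref D = ρ (D + h).
ρ = ρ_ref D/(D + h) = 2890 × 132000 m/(132000 m + 2030 m) = 2850 kg/m³.

2850 kg/m³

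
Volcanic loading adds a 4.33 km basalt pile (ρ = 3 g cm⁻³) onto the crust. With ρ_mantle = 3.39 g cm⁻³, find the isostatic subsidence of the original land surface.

Subaerial loading: s = t ρ_load / ρ_m.
s = 4.33 km × 3/3.39 = 3.83 km.

3.83 km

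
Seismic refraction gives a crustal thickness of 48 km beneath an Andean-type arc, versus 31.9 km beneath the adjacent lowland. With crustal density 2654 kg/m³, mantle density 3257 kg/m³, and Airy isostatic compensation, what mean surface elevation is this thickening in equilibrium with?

Excess crust Δ = 48 km − 31.9 km = 16.1 km, split between elevation h and root r with h + r = Δ.
Airy balance ρ_c h = (ρ_m − ρ_c) r gives r = h ρ_c/(ρ_m − ρ_c), so h (1 + ρ_c/(ρ_m − ρ_c)) = Δ, i.e. h = Δ (ρ_m − ρ_c)/ρ_m.
h = 16.1 km × 603/3257 = 2.98 km.

2.98 km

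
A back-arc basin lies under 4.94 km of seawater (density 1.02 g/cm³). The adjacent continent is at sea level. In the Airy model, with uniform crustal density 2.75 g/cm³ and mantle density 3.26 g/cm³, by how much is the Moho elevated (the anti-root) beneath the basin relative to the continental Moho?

For local isostatic compensation: replacing crust with seawater at the top is compensated by replacing crust with mantle at the base: d (ρ_c − ρ_w) = a (ρ_m − ρ_c).
a = d (ρ_c − ρ_w)/(ρ_m − ρ_c) = 4.94 km × 1.73/0.51 = 16.8 km.

16.8 km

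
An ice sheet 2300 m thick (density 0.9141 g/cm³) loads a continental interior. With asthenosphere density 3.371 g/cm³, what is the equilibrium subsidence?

624 m

By Archimedes' principle applied to the lithosphere: the ice load ρ_ice t is balanced by mantle displaced below, ρ_m s.
s = t ρ_ice / ρ_m = 2300 m × 0.9141/3.371 = 624 m.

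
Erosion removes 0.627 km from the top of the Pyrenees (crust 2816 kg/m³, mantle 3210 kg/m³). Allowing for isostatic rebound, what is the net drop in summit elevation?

0.077 km

Rebound u = e ρ_c/ρ_m = 0.627 km × 2816/3210 = 0.55 km.
Net surface drop = e − u = 0.627 km − 0.55 km = e (ρ_m − ρ_c)/ρ_m = 0.077 km.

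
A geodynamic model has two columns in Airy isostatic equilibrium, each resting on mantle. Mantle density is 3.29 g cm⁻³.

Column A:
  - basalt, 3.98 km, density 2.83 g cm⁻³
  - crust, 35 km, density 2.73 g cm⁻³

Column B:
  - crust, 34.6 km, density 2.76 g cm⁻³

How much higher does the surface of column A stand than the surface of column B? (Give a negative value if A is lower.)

For any compensation level in the mantle, the mantle terms cancel and isostasy reduces to e = (Σt_A − Σt_B) − (Σ(ρt)_A − Σ(ρt)_B) / ρ_m.
Σt_A = 38.98 km; Σt_B = 34.6 km; Σ(ρt)_A = 106.8134; Σ(ρt)_B = 95.496 (in km·g cm⁻³).
e = (38.98 − 34.6) − (106.8134 − 95.496) / 3.29 = 0.94 km.

0.94 km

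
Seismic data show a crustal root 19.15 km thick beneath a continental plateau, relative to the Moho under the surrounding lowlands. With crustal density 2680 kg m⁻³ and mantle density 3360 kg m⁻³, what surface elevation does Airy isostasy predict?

4.86 km

In Airy isostatic equilibrium: ρ_c h = (ρ_m − ρ_c) r.
h = r (ρ_m − ρ_c) / ρ_c = 19.15 km × (3360 − 2680) / 2680 = 4.86 km.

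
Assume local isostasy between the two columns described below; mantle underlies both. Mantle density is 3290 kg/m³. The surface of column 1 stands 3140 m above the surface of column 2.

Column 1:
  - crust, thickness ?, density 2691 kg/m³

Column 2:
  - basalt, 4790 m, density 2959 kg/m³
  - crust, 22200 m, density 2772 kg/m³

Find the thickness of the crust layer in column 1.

Take the compensation level at the base of the deeper column (depth z_c below the surface of column 1) and equate Σ ρ_i t_i down to z_c; mantle fills any gap and the z_c terms cancel.
Column 1: x×2691 + (z_c − 0 − x)×3290
Column 2: 3140×0 + 4790×2959 + 22200×2772 + (z_c − 3140 − 26990)×3290
The z_c×3290 term appears on both sides and cancels. Collect the known terms of each column as K = Σ(ρt)_known − 3290 × (depth of known layers): K_1 = 0 − 3290×0 = 0; K_2 = 75712010 − 3290×(3140 + 26990) = −23415690.
Balance: K_1 − x×(3290 − 2691) = K_2, so x = (K_1 − K_2)/(3290 − 2691) = 23415700/599 = 39100 m.

39100 m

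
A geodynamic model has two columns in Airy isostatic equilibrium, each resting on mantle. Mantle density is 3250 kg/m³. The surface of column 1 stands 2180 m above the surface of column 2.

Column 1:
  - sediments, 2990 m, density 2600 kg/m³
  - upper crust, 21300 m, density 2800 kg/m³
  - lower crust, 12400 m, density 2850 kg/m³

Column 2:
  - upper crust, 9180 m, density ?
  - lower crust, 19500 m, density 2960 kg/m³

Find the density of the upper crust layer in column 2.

2840 kg/m³

Take the compensation level at the base of the deeper column (depth z_c below the surface of column 1) and equate Σ ρ_i t_i down to z_c; mantle fills any gap and the z_c terms cancel.
Column 1: 2990×2600 + 21300×2800 + 12400×2850 + (z_c − 36690)×3250
Column 2: 2180×0 + 9180×ρ + 19500×2960 + (z_c − 2180 − 28680)×3250
The z_c×3250 term appears on both sides and cancels. Collect the known terms of each column as K = Σ(ρt)_known − 3250 × (depth of known layers): K_1 = 102754000 − 3250×36690 = −16488500; K_2 = 57720000 − 3250×(2180 + 28680) = −42575000.
Balance: K_1 = K_2 + 9180×ρ, so ρ = (K_1 − K_2)/9180 = 26086500/9180 = 2840 kg/m³.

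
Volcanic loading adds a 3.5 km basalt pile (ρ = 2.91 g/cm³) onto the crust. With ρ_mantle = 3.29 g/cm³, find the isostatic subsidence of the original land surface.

Subaerial loading: s = t ρ_load / ρ_m.
s = 3.5 km × 2.91/3.29 = 3.1 km.

3.1 km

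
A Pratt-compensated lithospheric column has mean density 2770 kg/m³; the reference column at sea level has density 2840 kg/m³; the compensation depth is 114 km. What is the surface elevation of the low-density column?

2.88 km

ρ_ref D = ρ (D + h) → h = D (ρ_ref − ρ)/ρ.
h = 114 km × (2840 − 2770)/2770 = 2.88 km.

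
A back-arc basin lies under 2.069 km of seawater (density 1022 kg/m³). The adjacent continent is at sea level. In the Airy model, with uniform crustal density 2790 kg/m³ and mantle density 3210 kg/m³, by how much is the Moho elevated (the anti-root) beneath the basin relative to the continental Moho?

In Airy isostatic equilibrium: replacing crust with seawater at the top is compensated by replacing crust with mantle at the base: d (ρ_c − ρ_w) = a (ρ_m − ρ_c).
a = d (ρ_c − ρ_w)/(ρ_m − ρ_c) = 2.069 km × 1768/420 = 8.71 km.

8.71 km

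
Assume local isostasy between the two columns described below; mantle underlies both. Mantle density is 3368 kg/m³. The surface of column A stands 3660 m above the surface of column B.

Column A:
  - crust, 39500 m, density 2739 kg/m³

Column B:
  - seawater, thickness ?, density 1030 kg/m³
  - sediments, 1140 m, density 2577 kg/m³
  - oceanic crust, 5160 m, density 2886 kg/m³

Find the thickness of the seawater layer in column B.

Take the compensation level at the base of the deeper column (depth z_c below the surface of column A) and equate Σ ρ_i t_i down to z_c; mantle fills any gap and the z_c terms cancel.
Column A: 39500×2739 + (z_c − 39500)×3368
Column B: 3660×0 + x×1030 + 1140×2577 + 5160×2886 + (z_c − 3660 − 6300 − x)×3368
The z_c×3368 term appears on both sides and cancels. Collect the known terms of each column as K = Σ(ρt)_known − 3368 × (depth of known layers): K_A = 108190500 − 3368×39500 = −24845500; K_B = 17829540 − 3368×(3660 + 6300) = −15715740.
Balance: K_A = K_B − x×(3368 − 1030), so x = (K_B − K_A)/(3368 − 1030) = 9129760/2338 = 3900 m.

3900 m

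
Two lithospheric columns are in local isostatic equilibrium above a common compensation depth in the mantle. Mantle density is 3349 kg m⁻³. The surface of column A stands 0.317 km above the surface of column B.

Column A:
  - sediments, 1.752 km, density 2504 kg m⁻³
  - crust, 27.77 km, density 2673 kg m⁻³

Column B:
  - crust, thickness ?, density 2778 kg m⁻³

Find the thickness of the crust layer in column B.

33.6 km

Take the compensation level at the base of the deeper column (depth z_c below the surface of column A) and equate Σ ρ_i t_i down to z_c; mantle fills any gap and the z_c terms cancel.
Column A: 1.752×2504 + 27.77×2673 + (z_c − 29.522)×3349
Column B: 0.317×0 + x×2778 + (z_c − 0.317 − 0 − x)×3349
The z_c×3349 term appears on both sides and cancels. Collect the known terms of each column as K = Σ(ρt)_known − 3349 × (depth of known layers): K_A = 78616.218 − 3349×29.522 = −20252.96; K_B = 0 − 3349×(0.317 + 0) = −1061.633.
Balance: K_A = K_B − x×(3349 − 2778), so x = (K_B − K_A)/(3349 − 2778) = 19191.3/571 = 33.6 km.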